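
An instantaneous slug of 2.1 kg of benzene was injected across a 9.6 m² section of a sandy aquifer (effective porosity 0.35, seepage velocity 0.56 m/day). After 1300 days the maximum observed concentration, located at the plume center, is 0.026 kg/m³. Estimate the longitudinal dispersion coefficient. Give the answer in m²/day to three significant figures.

At the plume center C_max = M/(n_e·A·√(4πDt)), so D = M²/(4πt·(n_e·A·C_max)²).
n_e·A·C_max = 0.35 × 9.6 × 0.026 = 0.08736 kg/m.
D = 2.1²/(4π × 1300 × 0.08736²) = 0.0354 m²/day.

0.0354 m²/day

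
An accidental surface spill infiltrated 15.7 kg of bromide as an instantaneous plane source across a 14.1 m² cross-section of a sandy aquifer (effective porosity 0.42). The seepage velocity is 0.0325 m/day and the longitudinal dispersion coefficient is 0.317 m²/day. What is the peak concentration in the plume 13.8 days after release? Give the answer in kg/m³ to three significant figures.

0.358 kg/m³

The peak of an instantaneous 1D plume sits at x = vt; there the Gaussian factor is 1 and C_max = M/(n_e·A·√(4πDt)), where n_e·A is the pore area the mass is dissolved in.
√(4πDt) = √(4π × 0.317 × 13.8) = 7.414 m, so C_max = 15.7/(0.42 × 14.1 × 7.414) = 0.358 kg/m³.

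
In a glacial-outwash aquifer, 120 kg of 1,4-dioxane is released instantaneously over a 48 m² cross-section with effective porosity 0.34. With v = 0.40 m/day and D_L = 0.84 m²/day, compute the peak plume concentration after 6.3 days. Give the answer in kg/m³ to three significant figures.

0.902 kg/m³

The peak of an instantaneous 1D plume sits at x = vt; there the Gaussian factor is 1 and C_max = M/(n_e·A·√(4πDt)), where n_e·A is the pore area the mass is dissolved in.
√(4πDt) = √(4π × 0.84 × 6.3) = 8.155 m, so C_max = 120/(0.34 × 48 × 8.155) = 0.902 kg/m³.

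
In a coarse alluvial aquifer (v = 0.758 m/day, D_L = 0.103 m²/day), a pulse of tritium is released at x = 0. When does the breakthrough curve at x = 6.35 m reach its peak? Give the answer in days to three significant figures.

For the 1D instantaneous-source solution, setting ∂C/∂t = 0 at fixed x gives v²t² + 2Dt − x² = 0, so t = (√(D² + v²x²) − D)/v².
√(D² + v²x²) = √(0.103² + 0.758² × 6.35²) = 4.814; v² = 0.574564.
t = (4.814 − 0.103)/0.574564 = 8.20 days (vs. the pure-advection estimate x/v = 8.38 d).

8.20 days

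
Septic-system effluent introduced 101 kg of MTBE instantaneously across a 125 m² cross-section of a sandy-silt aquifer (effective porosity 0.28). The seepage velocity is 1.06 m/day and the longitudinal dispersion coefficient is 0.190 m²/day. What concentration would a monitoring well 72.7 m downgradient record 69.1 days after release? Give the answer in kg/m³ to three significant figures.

For an instantaneous plane source, C(x,t) = M/(n_e·A·√(4πDt)) · exp(−(x−vt)²/(4Dt)), with n_e·A the pore (flow) area.
Plume center vt = 1.06 × 69.1 = 73.246 m, so the well at 72.7 m is 0.546 m upgradient of the peak.
√(4πDt) = 12.84 m, giving peak height M/(n_e·A·√(4πDt)) = 101/(0.28 × 125 × 12.84) = 0.2247 kg/m³.
(x−vt)²/(4Dt) = (-0.546)²/(4 × 0.190 × 69.1) = 0.005677; exp(−0.005677) = 0.9943.
C = 0.2247 × 0.9943 = 0.223 kg/m³.

0.223 kg/m³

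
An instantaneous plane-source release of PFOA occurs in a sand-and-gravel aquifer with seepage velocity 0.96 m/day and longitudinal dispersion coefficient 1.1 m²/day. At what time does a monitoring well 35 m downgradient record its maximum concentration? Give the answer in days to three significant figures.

35.3 days

For the 1D instantaneous-source solution, setting ∂C/∂t = 0 at fixed x gives v²t² + 2Dt − x² = 0, so t = (√(D² + v²x²) − D)/v².
√(D² + v²x²) = √(1.1² + 0.96² × 35²) = 33.62; v² = 0.9216.
t = (33.62 − 1.1)/0.9216 = 35.3 days (vs. the pure-advection estimate x/v = 36.5 d).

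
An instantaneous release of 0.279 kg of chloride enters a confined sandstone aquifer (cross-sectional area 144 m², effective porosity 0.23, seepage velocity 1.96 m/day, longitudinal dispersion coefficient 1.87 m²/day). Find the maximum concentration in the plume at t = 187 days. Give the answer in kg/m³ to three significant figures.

0.000127 kg/m³

The peak of an instantaneous 1D plume sits at x = vt; there the Gaussian factor is 1 and C_max = M/(n_e·A·√(4πDt)), where n_e·A is the pore area the mass is dissolved in.
√(4πDt) = √(4π × 1.87 × 187) = 66.29 m, so C_max = 0.279/(0.23 × 144 × 66.29) = 0.000127 kg/m³.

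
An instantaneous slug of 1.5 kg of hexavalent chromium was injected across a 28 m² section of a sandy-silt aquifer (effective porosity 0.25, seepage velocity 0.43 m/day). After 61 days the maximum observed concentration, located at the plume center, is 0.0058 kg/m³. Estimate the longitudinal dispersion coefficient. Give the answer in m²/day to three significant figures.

At the plume center C_max = M/(n_e·A·√(4πDt)), so D = M²/(4πt·(n_e·A·C_max)²).
n_e·A·C_max = 0.25 × 28 × 0.0058 = 0.04060 kg/m.
D = 1.5²/(4π × 61 × 0.04060²) = 1.78 m²/day.

1.78 m²/day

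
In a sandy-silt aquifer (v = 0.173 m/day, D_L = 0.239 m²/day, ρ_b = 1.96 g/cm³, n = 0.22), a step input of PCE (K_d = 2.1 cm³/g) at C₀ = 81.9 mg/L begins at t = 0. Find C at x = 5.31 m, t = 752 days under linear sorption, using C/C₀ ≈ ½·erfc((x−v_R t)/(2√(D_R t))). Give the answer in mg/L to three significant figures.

50.7 mg/L

Retardation factor R = 1 + ρ_b·K_d/n = 1 + 1.96 × 2.1/0.22 = 19.71.
Sorption retards both mechanisms: v_R = v/R = 0.008777 m/day, D_R = D/R = 0.01213 m²/day.
v_R·t = 0.008777 × 752 = 6.600304 m; 2√(D_R t) = 6.040 m; argument = (5.31 − 6.600304)/6.040 = -0.2136.
C = C₀ × ½·erfc(-0.2136) = 81.9 × 0.6187 = 50.7 mg/L.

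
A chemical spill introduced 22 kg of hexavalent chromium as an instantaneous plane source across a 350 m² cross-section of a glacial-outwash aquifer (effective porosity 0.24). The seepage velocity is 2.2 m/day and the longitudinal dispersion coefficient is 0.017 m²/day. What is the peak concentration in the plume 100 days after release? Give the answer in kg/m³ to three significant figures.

The peak of an instantaneous 1D plume sits at x = vt; there the Gaussian factor is 1 and C_max = M/(n_e·A·√(4πDt)), where n_e·A is the pore area the mass is dissolved in.
√(4πDt) = √(4π × 0.017 × 100) = 4.622 m, so C_max = 22/(0.24 × 350 × 4.622) = 0.0567 kg/m³.

0.0567 kg/m³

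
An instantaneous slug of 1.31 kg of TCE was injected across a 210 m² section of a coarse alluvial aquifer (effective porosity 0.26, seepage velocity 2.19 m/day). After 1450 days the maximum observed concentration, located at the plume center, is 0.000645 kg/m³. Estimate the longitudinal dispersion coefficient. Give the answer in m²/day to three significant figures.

0.0759 m²/day

At the plume center C_max = M/(n_e·A·√(4πDt)), so D = M²/(4πt·(n_e·A·C_max)²).
n_e·A·C_max = 0.26 × 210 × 0.000645 = 0.03522 kg/m.
D = 1.31²/(4π × 1450 × 0.03522²) = 0.0759 m²/day.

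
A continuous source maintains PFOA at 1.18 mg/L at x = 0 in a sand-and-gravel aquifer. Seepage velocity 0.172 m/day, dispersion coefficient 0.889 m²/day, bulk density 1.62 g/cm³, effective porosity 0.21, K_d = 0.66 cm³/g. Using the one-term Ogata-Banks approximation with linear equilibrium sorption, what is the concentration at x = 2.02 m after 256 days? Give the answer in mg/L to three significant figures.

0.857 mg/L

Retardation factor R = 1 + ρ_b·K_d/n = 1 + 1.62 × 0.66/0.21 = 6.091.
Sorption retards both mechanisms: v_R = v/R = 0.02824 m/day, D_R = D/R = 0.1460 m²/day.
v_R·t = 0.02824 × 256 = 7.22944 m; 2√(D_R t) = 12.23 m; argument = (2.02 − 7.22944)/12.23 = -0.4260.
C = C₀ × ½·erfc(-0.4260) = 1.18 × 0.7266 = 0.857 mg/L.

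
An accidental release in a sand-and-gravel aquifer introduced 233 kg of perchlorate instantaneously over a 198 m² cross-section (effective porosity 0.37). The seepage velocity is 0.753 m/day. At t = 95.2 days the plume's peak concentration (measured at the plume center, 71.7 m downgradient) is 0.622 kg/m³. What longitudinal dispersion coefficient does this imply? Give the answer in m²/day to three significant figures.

At the plume center C_max = M/(n_e·A·√(4πDt)), so D = M²/(4πt·(n_e·A·C_max)²).
n_e·A·C_max = 0.37 × 198 × 0.622 = 45.57 kg/m.
D = 233²/(4π × 95.2 × 45.57²) = 0.0219 m²/day.

0.0219 m²/day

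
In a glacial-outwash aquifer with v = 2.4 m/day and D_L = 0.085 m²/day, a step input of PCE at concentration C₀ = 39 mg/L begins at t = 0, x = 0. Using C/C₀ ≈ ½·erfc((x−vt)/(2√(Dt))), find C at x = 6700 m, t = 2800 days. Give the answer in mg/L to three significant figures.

For a continuous step input, C/C₀ ≈ ½·erfc((x−vt)/(2√(Dt))).
vt = 2.4 × 2800 = 6720 m and 2√(Dt) = 2√(0.085 × 2800) = 30.85 m.
Argument (x−vt)/(2√(Dt)) = (6700 − 6720)/30.85 = -0.6483; ½·erfc(-0.6483) = 0.8204.
C = 39 × 0.8204 = 32.0 mg/L.

32.0 mg/L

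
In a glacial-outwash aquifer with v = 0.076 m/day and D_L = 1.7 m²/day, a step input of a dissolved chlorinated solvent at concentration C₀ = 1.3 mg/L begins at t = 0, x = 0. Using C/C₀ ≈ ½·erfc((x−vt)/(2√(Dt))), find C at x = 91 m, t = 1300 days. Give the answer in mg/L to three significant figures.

For a continuous step input, C/C₀ ≈ ½·erfc((x−vt)/(2√(Dt))).
vt = 0.076 × 1300 = 98.8 m and 2√(Dt) = 2√(1.7 × 1300) = 94.02 m.
Argument (x−vt)/(2√(Dt)) = (91 − 98.8)/94.02 = -0.08296; ½·erfc(-0.08296) = 0.5467.
C = 1.3 × 0.5467 = 0.711 mg/L.

0.711 mg/L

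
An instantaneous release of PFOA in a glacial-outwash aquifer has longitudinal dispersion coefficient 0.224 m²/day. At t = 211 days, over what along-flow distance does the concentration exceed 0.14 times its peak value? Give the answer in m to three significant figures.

The plume is Gaussian with σ = √(2Dt) = √(2 × 0.224 × 211) = 9.723 m.
C/C_peak = exp(−Δx²/(2σ²)) = 0.14 ⇒ Δx = σ·√(−2 ln 0.14) = 9.723 × 1.983 = 19.28 m.
Width = 2Δx = 38.6 m.

38.6 m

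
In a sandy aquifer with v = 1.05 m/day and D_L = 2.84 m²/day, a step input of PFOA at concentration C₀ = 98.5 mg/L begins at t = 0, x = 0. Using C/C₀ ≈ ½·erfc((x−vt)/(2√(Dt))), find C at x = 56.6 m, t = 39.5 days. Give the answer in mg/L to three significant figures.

15.4 mg/L

For a continuous step input, C/C₀ ≈ ½·erfc((x−vt)/(2√(Dt))).
vt = 1.05 × 39.5 = 41.475 m and 2√(Dt) = 2√(2.84 × 39.5) = 21.18 m.
Argument (x−vt)/(2√(Dt)) = (56.6 − 41.475)/21.18 = 0.7141; ½·erfc(0.7141) = 0.1563.
C = 98.5 × 0.1563 = 15.4 mg/L.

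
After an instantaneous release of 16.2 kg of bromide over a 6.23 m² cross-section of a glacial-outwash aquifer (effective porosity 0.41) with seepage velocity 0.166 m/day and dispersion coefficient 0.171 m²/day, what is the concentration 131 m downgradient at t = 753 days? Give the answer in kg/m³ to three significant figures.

0.147 kg/m³

For an instantaneous plane source, C(x,t) = M/(n_e·A·√(4πDt)) · exp(−(x−vt)²/(4Dt)), with n_e·A the pore (flow) area.
Plume center vt = 0.166 × 753 = 124.998 m, so the well at 131 m is 6.002 m downgradient of the peak.
√(4πDt) = 40.23 m, giving peak height M/(n_e·A·√(4πDt)) = 16.2/(0.41 × 6.23 × 40.23) = 0.1576 kg/m³.
(x−vt)²/(4Dt) = (6.002)²/(4 × 0.171 × 753) = 0.06994; exp(−0.06994) = 0.9324.
C = 0.1576 × 0.9324 = 0.147 kg/m³.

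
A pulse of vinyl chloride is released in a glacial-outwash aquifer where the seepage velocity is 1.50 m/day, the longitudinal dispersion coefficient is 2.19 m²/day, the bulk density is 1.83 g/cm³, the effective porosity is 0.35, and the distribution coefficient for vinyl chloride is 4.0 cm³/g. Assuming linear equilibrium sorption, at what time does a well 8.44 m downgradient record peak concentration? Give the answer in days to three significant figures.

104 days

Retardation factor R = 1 + ρ_b·K_d/n = 1 + 1.83 × 4.0/0.35 = 21.91.
Sorption retards both mechanisms: v_R = v/R = 0.06846 m/day, D_R = D/R = 0.09995 m²/day.
Peak time from v_R²t² + 2D_R t − x² = 0: t = (√(D_R² + v_R²x²) − D_R)/v_R².
√(D_R² + v_R²x²) = √(0.09995² + 0.06846² × 8.44²) = 0.5864; v_R² = 0.004687.
t = (0.5864 − 0.09995)/0.004687 = 104 days.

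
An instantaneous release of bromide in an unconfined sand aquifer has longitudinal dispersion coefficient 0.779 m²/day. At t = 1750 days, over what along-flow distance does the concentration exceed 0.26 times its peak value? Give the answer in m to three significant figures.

171 m

The plume is Gaussian with σ = √(2Dt) = √(2 × 0.779 × 1750) = 52.22 m.
C/C_peak = exp(−Δx²/(2σ²)) = 0.26 ⇒ Δx = σ·√(−2 ln 0.26) = 52.22 × 1.641 = 85.69 m.
Width = 2Δx = 171 m.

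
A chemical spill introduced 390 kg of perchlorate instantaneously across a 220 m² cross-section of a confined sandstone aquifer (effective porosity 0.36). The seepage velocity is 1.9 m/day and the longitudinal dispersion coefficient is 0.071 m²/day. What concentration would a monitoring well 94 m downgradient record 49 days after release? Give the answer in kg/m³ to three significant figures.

0.703 kg/m³

For an instantaneous plane source, C(x,t) = M/(n_e·A·√(4πDt)) · exp(−(x−vt)²/(4Dt)), with n_e·A the pore (flow) area.
Plume center vt = 1.9 × 49 = 93.1 m, so the well at 94 m is 0.9 m downgradient of the peak.
√(4πDt) = 6.612 m, giving peak height M/(n_e·A·√(4πDt)) = 390/(0.36 × 220 × 6.612) = 0.7447 kg/m³.
(x−vt)²/(4Dt) = (0.9)²/(4 × 0.071 × 49) = 0.05821; exp(−0.05821) = 0.9435.
C = 0.7447 × 0.9435 = 0.703 kg/m³.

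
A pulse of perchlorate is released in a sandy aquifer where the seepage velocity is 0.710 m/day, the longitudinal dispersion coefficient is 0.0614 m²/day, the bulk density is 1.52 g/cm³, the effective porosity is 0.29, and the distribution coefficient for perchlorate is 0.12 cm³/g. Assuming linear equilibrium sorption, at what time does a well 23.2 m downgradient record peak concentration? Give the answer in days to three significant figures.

Retardation factor R = 1 + ρ_b·K_d/n = 1 + 1.52 × 0.12/0.29 = 1.629.
Sorption retards both mechanisms: v_R = v/R = 0.4359 m/day, D_R = D/R = 0.03769 m²/day.
Peak time from v_R²t² + 2D_R t − x² = 0: t = (√(D_R² + v_R²x²) − D_R)/v_R².
√(D_R² + v_R²x²) = √(0.03769² + 0.4359² × 23.2²) = 10.11; v_R² = 0.1900.
t = (10.11 − 0.03769)/0.1900 = 53.0 days.

53.0 days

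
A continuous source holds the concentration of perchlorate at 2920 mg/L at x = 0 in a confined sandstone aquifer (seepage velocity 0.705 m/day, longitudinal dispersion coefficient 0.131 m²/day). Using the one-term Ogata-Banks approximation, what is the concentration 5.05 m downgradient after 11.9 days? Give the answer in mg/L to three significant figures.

For a continuous step input, C/C₀ ≈ ½·erfc((x−vt)/(2√(Dt))).
vt = 0.705 × 11.9 = 8.3895 m and 2√(Dt) = 2√(0.131 × 11.9) = 2.497 m.
Argument (x−vt)/(2√(Dt)) = (5.05 − 8.3895)/2.497 = -1.337; ½·erfc(-1.337) = 0.9707.
C = 2920 × 0.9707 = 2830 mg/L.

2830 mg/L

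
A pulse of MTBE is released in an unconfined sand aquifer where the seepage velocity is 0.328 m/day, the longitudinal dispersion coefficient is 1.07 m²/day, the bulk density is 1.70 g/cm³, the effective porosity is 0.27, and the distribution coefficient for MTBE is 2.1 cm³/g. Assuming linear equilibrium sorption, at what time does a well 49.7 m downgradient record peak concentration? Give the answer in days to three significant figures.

2020 days

Retardation factor R = 1 + ρ_b·K_d/n = 1 + 1.70 × 2.1/0.27 = 14.22.
Sorption retards both mechanisms: v_R = v/R = 0.02307 m/day, D_R = D/R = 0.07525 m²/day.
Peak time from v_R²t² + 2D_R t − x² = 0: t = (√(D_R² + v_R²x²) − D_R)/v_R².
√(D_R² + v_R²x²) = √(0.07525² + 0.02307² × 49.7²) = 1.149; v_R² = 0.0005322.
t = (1.149 − 0.07525)/0.0005322 = 2020 days.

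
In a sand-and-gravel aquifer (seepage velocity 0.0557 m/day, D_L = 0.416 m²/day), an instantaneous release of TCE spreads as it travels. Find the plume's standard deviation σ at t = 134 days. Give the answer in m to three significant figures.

10.6 m

Dispersive spreading gives a Gaussian with σ² = 2Dt; advection only shifts the center.
σ = √(2 × 0.416 × 134) = 10.6 m.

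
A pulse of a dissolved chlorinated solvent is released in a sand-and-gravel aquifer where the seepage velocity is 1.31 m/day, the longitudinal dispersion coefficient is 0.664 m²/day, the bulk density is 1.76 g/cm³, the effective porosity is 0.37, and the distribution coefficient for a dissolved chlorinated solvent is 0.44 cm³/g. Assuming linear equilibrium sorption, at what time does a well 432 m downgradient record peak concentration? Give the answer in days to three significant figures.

1020 days

Retardation factor R = 1 + ρ_b·K_d/n = 1 + 1.76 × 0.44/0.37 = 3.093.
Sorption retards both mechanisms: v_R = v/R = 0.4235 m/day, D_R = D/R = 0.2147 m²/day.
Peak time from v_R²t² + 2D_R t − x² = 0: t = (√(D_R² + v_R²x²) − D_R)/v_R².
√(D_R² + v_R²x²) = √(0.2147² + 0.4235² × 432²) = 183.0; v_R² = 0.1794.
t = (183.0 − 0.2147)/0.1794 = 1020 days.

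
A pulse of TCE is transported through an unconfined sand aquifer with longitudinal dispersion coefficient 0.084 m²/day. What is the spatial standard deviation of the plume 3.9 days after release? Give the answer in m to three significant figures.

Dispersive spreading gives a Gaussian with σ² = 2Dt; advection only shifts the center.
σ = √(2 × 0.084 × 3.9) = 0.809 m.

0.809 m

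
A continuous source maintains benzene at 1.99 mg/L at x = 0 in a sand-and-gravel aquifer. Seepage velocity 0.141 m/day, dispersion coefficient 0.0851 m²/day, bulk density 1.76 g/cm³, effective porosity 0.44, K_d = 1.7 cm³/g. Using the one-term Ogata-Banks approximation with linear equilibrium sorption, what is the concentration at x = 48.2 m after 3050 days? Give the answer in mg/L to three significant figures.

Retardation factor R = 1 + ρ_b·K_d/n = 1 + 1.76 × 1.7/0.44 = 7.800.
Sorption retards both mechanisms: v_R = v/R = 0.01808 m/day, D_R = D/R = 0.01091 m²/day.
v_R·t = 0.01808 × 3050 = 55.144 m; 2√(D_R t) = 11.54 m; argument = (48.2 − 55.144)/11.54 = -0.6017.
C = C₀ × ½·erfc(-0.6017) = 1.99 × 0.8026 = 1.60 mg/L.

1.60 mg/L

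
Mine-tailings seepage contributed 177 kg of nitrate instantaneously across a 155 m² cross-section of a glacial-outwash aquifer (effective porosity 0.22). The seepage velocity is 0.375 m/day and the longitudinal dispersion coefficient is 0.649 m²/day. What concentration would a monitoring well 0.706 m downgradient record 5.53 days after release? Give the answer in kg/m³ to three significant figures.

For an instantaneous plane source, C(x,t) = M/(n_e·A·√(4πDt)) · exp(−(x−vt)²/(4Dt)), with n_e·A the pore (flow) area.
Plume center vt = 0.375 × 5.53 = 2.07375 m, so the well at 0.706 m is 1.36775 m upgradient of the peak.
√(4πDt) = 6.716 m, giving peak height M/(n_e·A·√(4πDt)) = 177/(0.22 × 155 × 6.716) = 0.7729 kg/m³.
(x−vt)²/(4Dt) = (-1.36775)²/(4 × 0.649 × 5.53) = 0.1303; exp(−0.1303) = 0.8778.
C = 0.7729 × 0.8778 = 0.678 kg/m³.

0.678 kg/m³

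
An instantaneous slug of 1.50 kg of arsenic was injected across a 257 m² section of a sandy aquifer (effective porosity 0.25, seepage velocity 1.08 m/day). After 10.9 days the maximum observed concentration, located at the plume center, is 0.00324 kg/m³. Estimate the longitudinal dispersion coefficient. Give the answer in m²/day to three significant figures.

0.379 m²/day

At the plume center C_max = M/(n_e·A·√(4πDt)), so D = M²/(4πt·(n_e·A·C_max)²).
n_e·A·C_max = 0.25 × 257 × 0.00324 = 0.2082 kg/m.
D = 1.50²/(4π × 10.9 × 0.2082²) = 0.379 m²/day.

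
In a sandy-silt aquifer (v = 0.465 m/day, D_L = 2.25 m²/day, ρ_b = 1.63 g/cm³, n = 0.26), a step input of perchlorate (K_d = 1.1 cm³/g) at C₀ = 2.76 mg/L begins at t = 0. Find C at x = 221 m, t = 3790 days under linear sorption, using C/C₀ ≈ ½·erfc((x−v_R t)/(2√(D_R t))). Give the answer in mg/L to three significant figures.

Retardation factor R = 1 + ρ_b·K_d/n = 1 + 1.63 × 1.1/0.26 = 7.896.
Sorption retards both mechanisms: v_R = v/R = 0.05889 m/day, D_R = D/R = 0.2850 m²/day.
v_R·t = 0.05889 × 3790 = 223.1931 m; 2√(D_R t) = 65.73 m; argument = (221 − 223.1931)/65.73 = -0.03337.
C = C₀ × ½·erfc(-0.03337) = 2.76 × 0.5188 = 1.43 mg/L.

1.43 mg/L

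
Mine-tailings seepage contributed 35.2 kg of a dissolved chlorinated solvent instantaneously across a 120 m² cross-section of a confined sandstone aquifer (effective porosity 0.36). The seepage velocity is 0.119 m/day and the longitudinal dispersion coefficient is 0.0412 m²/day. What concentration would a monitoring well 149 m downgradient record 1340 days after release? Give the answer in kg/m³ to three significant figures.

For an instantaneous plane source, C(x,t) = M/(n_e·A·√(4πDt)) · exp(−(x−vt)²/(4Dt)), with n_e·A the pore (flow) area.
Plume center vt = 0.119 × 1340 = 159.46 m, so the well at 149 m is 10.46 m upgradient of the peak.
√(4πDt) = 26.34 m, giving peak height M/(n_e·A·√(4πDt)) = 35.2/(0.36 × 120 × 26.34) = 0.03093 kg/m³.
(x−vt)²/(4Dt) = (-10.46)²/(4 × 0.0412 × 1340) = 0.4955; exp(−0.4955) = 0.6093.
C = 0.03093 × 0.6093 = 0.0188 kg/m³.

0.0188 kg/m³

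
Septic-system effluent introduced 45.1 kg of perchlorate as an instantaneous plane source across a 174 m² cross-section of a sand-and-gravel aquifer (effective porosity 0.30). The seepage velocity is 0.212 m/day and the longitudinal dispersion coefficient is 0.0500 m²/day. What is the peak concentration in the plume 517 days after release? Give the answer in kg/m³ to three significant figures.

0.0479 kg/m³

The peak of an instantaneous 1D plume sits at x = vt; there the Gaussian factor is 1 and C_max = M/(n_e·A·√(4πDt)), where n_e·A is the pore area the mass is dissolved in.
√(4πDt) = √(4π × 0.0500 × 517) = 18.02 m, so C_max = 45.1/(0.30 × 174 × 18.02) = 0.0479 kg/m³.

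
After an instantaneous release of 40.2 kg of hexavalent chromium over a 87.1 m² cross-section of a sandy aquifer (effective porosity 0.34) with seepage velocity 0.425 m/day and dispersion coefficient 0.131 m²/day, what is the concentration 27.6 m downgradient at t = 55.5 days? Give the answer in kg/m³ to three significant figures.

0.0816 kg/m³

For an instantaneous plane source, C(x,t) = M/(n_e·A·√(4πDt)) · exp(−(x−vt)²/(4Dt)), with n_e·A the pore (flow) area.
Plume center vt = 0.425 × 55.5 = 23.5875 m, so the well at 27.6 m is 4.0125 m downgradient of the peak.
√(4πDt) = 9.558 m, giving peak height M/(n_e·A·√(4πDt)) = 40.2/(0.34 × 87.1 × 9.558) = 0.1420 kg/m³.
(x−vt)²/(4Dt) = (4.0125)²/(4 × 0.131 × 55.5) = 0.5536; exp(−0.5536) = 0.5749.
C = 0.1420 × 0.5749 = 0.0816 kg/m³.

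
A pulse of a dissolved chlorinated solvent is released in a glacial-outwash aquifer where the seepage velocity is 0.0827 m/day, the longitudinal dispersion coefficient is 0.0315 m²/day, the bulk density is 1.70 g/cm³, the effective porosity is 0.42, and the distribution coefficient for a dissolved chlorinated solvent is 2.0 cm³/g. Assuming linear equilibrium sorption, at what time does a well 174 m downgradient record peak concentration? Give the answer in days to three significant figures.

19100 days

Retardation factor R = 1 + ρ_b·K_d/n = 1 + 1.70 × 2.0/0.42 = 9.095.
Sorption retards both mechanisms: v_R = v/R = 0.009093 m/day, D_R = D/R = 0.003463 m²/day.
Peak time from v_R²t² + 2D_R t − x² = 0: t = (√(D_R² + v_R²x²) − D_R)/v_R².
√(D_R² + v_R²x²) = √(0.003463² + 0.009093² × 174²) = 1.582; v_R² = 8.268e-05.
t = (1.582 − 0.003463)/8.268e-05 = 19100 days.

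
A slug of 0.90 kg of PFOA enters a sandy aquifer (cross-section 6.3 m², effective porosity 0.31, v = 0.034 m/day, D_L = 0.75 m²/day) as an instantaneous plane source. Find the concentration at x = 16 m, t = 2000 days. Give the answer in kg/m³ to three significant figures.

For an instantaneous plane source, C(x,t) = M/(n_e·A·√(4πDt)) · exp(−(x−vt)²/(4Dt)), with n_e·A the pore (flow) area.
Plume center vt = 0.034 × 2000 = 68 m, so the well at 16 m is 52 m upgradient of the peak.
√(4πDt) = 137.3 m, giving peak height M/(n_e·A·√(4πDt)) = 0.90/(0.31 × 6.3 × 137.3) = 0.003356 kg/m³.
(x−vt)²/(4Dt) = (-52)²/(4 × 0.75 × 2000) = 0.4507; exp(−0.4507) = 0.6372.
C = 0.003356 × 0.6372 = 0.00214 kg/m³.

0.00214 kg/m³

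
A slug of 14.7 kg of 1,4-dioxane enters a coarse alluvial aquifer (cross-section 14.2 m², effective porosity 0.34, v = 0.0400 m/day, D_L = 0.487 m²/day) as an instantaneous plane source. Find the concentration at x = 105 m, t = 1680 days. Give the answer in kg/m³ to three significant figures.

For an instantaneous plane source, C(x,t) = M/(n_e·A·√(4πDt)) · exp(−(x−vt)²/(4Dt)), with n_e·A the pore (flow) area.
Plume center vt = 0.0400 × 1680 = 67.2 m, so the well at 105 m is 37.8 m downgradient of the peak.
√(4πDt) = 101.4 m, giving peak height M/(n_e·A·√(4πDt)) = 14.7/(0.34 × 14.2 × 101.4) = 0.03003 kg/m³.
(x−vt)²/(4Dt) = (37.8)²/(4 × 0.487 × 1680) = 0.4366; exp(−0.4366) = 0.6462.
C = 0.03003 × 0.6462 = 0.0194 kg/m³.

0.0194 kg/m³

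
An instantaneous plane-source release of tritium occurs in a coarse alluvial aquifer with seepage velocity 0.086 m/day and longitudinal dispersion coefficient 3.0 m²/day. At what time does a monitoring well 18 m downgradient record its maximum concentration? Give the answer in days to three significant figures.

50.8 days

For the 1D instantaneous-source solution, setting ∂C/∂t = 0 at fixed x gives v²t² + 2Dt − x² = 0, so t = (√(D² + v²x²) − D)/v².
√(D² + v²x²) = √(3.0² + 0.086² × 18²) = 3.376; v² = 0.007396.
t = (3.376 − 3.0)/0.007396 = 50.8 days (vs. the pure-advection estimate x/v = 209 d).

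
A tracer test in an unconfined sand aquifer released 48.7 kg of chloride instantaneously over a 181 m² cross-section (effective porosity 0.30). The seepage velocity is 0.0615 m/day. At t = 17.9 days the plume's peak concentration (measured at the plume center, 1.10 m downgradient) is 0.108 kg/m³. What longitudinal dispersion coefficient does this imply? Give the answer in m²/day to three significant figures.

At the plume center C_max = M/(n_e·A·√(4πDt)), so D = M²/(4πt·(n_e·A·C_max)²).
n_e·A·C_max = 0.30 × 181 × 0.108 = 5.864 kg/m.
D = 48.7²/(4π × 17.9 × 5.864²) = 0.307 m²/day.

0.307 m²/day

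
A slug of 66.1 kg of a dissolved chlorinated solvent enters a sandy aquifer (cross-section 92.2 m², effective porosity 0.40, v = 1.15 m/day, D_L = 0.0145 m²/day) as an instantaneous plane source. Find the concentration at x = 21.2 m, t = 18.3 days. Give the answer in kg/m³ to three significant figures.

For an instantaneous plane source, C(x,t) = M/(n_e·A·√(4πDt)) · exp(−(x−vt)²/(4Dt)), with n_e·A the pore (flow) area.
Plume center vt = 1.15 × 18.3 = 21.045 m, so the well at 21.2 m is 0.155 m downgradient of the peak.
√(4πDt) = 1.826 m, giving peak height M/(n_e·A·√(4πDt)) = 66.1/(0.40 × 92.2 × 1.826) = 0.9815 kg/m³.
(x−vt)²/(4Dt) = (0.155)²/(4 × 0.0145 × 18.3) = 0.02264; exp(−0.02264) = 0.9776.
C = 0.9815 × 0.9776 = 0.960 kg/m³.

0.960 kg/m³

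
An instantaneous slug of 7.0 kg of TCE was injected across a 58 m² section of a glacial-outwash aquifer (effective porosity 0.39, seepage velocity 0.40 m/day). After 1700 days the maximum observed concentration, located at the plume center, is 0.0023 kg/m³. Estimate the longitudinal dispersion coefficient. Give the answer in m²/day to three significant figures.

At the plume center C_max = M/(n_e·A·√(4πDt)), so D = M²/(4πt·(n_e·A·C_max)²).
n_e·A·C_max = 0.39 × 58 × 0.0023 = 0.05203 kg/m.
D = 7.0²/(4π × 1700 × 0.05203²) = 0.847 m²/day.

0.847 m²/day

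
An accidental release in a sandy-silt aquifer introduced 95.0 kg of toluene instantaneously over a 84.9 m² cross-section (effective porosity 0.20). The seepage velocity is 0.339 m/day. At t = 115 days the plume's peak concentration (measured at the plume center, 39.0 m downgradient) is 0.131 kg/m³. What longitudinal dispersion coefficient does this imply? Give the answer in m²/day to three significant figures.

1.26 m²/day

At the plume center C_max = M/(n_e·A·√(4πDt)), so D = M²/(4πt·(n_e·A·C_max)²).
n_e·A·C_max = 0.20 × 84.9 × 0.131 = 2.224 kg/m.
D = 95.0²/(4π × 115 × 2.224²) = 1.26 m²/day.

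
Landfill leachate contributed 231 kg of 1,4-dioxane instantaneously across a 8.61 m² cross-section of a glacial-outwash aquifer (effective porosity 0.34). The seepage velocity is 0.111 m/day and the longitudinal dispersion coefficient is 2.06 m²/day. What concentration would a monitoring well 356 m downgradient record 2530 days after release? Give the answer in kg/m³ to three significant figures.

0.235 kg/m³

For an instantaneous plane source, C(x,t) = M/(n_e·A·√(4πDt)) · exp(−(x−vt)²/(4Dt)), with n_e·A the pore (flow) area.
Plume center vt = 0.111 × 2530 = 280.83 m, so the well at 356 m is 75.17 m downgradient of the peak.
√(4πDt) = 255.9 m, giving peak height M/(n_e·A·√(4πDt)) = 231/(0.34 × 8.61 × 255.9) = 0.3084 kg/m³.
(x−vt)²/(4Dt) = (75.17)²/(4 × 2.06 × 2530) = 0.2710; exp(−0.2710) = 0.7626.
C = 0.3084 × 0.7626 = 0.235 kg/m³.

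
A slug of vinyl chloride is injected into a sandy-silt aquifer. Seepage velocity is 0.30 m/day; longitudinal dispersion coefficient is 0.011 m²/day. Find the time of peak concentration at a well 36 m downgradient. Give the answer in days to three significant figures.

For the 1D instantaneous-source solution, setting ∂C/∂t = 0 at fixed x gives v²t² + 2Dt − x² = 0, so t = (√(D² + v²x²) − D)/v².
√(D² + v²x²) = √(0.011² + 0.30² × 36²) = 10.80; v² = 0.09.
t = (10.80 − 0.011)/0.09 = 120 days (vs. the pure-advection estimate x/v = 120 d).

120 days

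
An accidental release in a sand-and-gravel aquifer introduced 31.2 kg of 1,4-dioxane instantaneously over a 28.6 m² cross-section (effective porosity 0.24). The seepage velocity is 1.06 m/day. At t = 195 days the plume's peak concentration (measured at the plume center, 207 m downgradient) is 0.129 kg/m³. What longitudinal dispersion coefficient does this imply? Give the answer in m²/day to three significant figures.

At the plume center C_max = M/(n_e·A·√(4πDt)), so D = M²/(4πt·(n_e·A·C_max)²).
n_e·A·C_max = 0.24 × 28.6 × 0.129 = 0.8855 kg/m.
D = 31.2²/(4π × 195 × 0.8855²) = 0.507 m²/day.

0.507 m²/day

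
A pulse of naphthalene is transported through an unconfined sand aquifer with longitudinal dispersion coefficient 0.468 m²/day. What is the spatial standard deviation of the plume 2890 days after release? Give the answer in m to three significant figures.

Dispersive spreading gives a Gaussian with σ² = 2Dt; advection only shifts the center.
σ = √(2 × 0.468 × 2890) = 52.0 m.

52.0 m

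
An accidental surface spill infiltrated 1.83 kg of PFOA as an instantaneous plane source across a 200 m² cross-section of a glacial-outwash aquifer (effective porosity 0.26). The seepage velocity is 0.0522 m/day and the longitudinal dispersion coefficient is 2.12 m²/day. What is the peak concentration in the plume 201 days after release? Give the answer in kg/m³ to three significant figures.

0.000481 kg/m³

The peak of an instantaneous 1D plume sits at x = vt; there the Gaussian factor is 1 and C_max = M/(n_e·A·√(4πDt)), where n_e·A is the pore area the mass is dissolved in.
√(4πDt) = √(4π × 2.12 × 201) = 73.18 m, so C_max = 1.83/(0.26 × 200 × 73.18) = 0.000481 kg/m³.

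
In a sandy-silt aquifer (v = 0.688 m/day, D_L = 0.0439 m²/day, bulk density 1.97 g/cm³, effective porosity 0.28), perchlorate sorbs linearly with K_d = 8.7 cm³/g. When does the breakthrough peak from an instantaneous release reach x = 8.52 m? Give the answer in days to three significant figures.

765 days

Retardation factor R = 1 + ρ_b·K_d/n = 1 + 1.97 × 8.7/0.28 = 62.21.
Sorption retards both mechanisms: v_R = v/R = 0.01106 m/day, D_R = D/R = 0.0007057 m²/day.
Peak time from v_R²t² + 2D_R t − x² = 0: t = (√(D_R² + v_R²x²) − D_R)/v_R².
√(D_R² + v_R²x²) = √(0.0007057² + 0.01106² × 8.52²) = 0.09423; v_R² = 0.0001223.
t = (0.09423 − 0.0007057)/0.0001223 = 765 days.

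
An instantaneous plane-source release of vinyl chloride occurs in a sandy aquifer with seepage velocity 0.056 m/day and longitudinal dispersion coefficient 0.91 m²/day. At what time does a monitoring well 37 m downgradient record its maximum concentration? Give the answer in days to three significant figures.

For the 1D instantaneous-source solution, setting ∂C/∂t = 0 at fixed x gives v²t² + 2Dt − x² = 0, so t = (√(D² + v²x²) − D)/v².
√(D² + v²x²) = √(0.91² + 0.056² × 37²) = 2.263; v² = 0.003136.
t = (2.263 − 0.91)/0.003136 = 431 days (vs. the pure-advection estimate x/v = 661 d).

431 days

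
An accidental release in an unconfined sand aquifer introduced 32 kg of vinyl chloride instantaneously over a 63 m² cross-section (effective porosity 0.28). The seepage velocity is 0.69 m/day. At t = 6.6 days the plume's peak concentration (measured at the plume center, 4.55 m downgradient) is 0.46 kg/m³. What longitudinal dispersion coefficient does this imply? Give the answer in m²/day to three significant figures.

At the plume center C_max = M/(n_e·A·√(4πDt)), so D = M²/(4πt·(n_e·A·C_max)²).
n_e·A·C_max = 0.28 × 63 × 0.46 = 8.114 kg/m.
D = 32²/(4π × 6.6 × 8.114²) = 0.188 m²/day.

0.188 m²/day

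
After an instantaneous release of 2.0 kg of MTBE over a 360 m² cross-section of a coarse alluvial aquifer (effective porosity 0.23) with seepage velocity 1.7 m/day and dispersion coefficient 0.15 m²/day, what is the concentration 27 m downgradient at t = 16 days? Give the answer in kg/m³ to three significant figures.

0.00438 kg/m³

For an instantaneous plane source, C(x,t) = M/(n_e·A·√(4πDt)) · exp(−(x−vt)²/(4Dt)), with n_e·A the pore (flow) area.
Plume center vt = 1.7 × 16 = 27.2 m, so the well at 27 m is 0.2 m upgradient of the peak.
√(4πDt) = 5.492 m, giving peak height M/(n_e·A·√(4πDt)) = 2.0/(0.23 × 360 × 5.492) = 0.004398 kg/m³.
(x−vt)²/(4Dt) = (-0.2)²/(4 × 0.15 × 16) = 0.004167; exp(−0.004167) = 0.9958.
C = 0.004398 × 0.9958 = 0.00438 kg/m³.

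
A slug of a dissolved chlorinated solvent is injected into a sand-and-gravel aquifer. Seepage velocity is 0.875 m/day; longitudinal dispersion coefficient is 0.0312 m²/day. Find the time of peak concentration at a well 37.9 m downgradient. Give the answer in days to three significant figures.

43.3 days

For the 1D instantaneous-source solution, setting ∂C/∂t = 0 at fixed x gives v²t² + 2Dt − x² = 0, so t = (√(D² + v²x²) − D)/v².
√(D² + v²x²) = √(0.0312² + 0.875² × 37.9²) = 33.16; v² = 0.765625.
t = (33.16 − 0.0312)/0.765625 = 43.3 days (vs. the pure-advection estimate x/v = 43.3 d).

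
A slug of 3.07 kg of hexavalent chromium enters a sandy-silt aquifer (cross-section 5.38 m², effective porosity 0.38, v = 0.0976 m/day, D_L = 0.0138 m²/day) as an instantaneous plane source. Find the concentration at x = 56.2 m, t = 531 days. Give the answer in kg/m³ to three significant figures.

0.0815 kg/m³

For an instantaneous plane source, C(x,t) = M/(n_e·A·√(4πDt)) · exp(−(x−vt)²/(4Dt)), with n_e·A the pore (flow) area.
Plume center vt = 0.0976 × 531 = 51.8256 m, so the well at 56.2 m is 4.3744 m downgradient of the peak.
√(4πDt) = 9.596 m, giving peak height M/(n_e·A·√(4πDt)) = 3.07/(0.38 × 5.38 × 9.596) = 0.1565 kg/m³.
(x−vt)²/(4Dt) = (4.3744)²/(4 × 0.0138 × 531) = 0.6528; exp(−0.6528) = 0.5206.
C = 0.1565 × 0.5206 = 0.0815 kg/m³.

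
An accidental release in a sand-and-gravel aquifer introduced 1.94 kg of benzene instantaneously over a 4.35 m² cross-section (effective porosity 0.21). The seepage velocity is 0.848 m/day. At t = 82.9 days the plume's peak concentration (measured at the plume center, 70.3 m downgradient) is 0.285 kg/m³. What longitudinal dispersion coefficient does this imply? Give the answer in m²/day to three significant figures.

At the plume center C_max = M/(n_e·A·√(4πDt)), so D = M²/(4πt·(n_e·A·C_max)²).
n_e·A·C_max = 0.21 × 4.35 × 0.285 = 0.2603 kg/m.
D = 1.94²/(4π × 82.9 × 0.2603²) = 0.0533 m²/day.

0.0533 m²/day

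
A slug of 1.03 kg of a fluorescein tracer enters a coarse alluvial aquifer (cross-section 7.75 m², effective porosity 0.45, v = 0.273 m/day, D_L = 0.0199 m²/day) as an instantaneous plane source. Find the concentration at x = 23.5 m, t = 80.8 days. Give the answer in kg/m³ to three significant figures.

0.0476 kg/m³

For an instantaneous plane source, C(x,t) = M/(n_e·A·√(4πDt)) · exp(−(x−vt)²/(4Dt)), with n_e·A the pore (flow) area.
Plume center vt = 0.273 × 80.8 = 22.0584 m, so the well at 23.5 m is 1.4416 m downgradient of the peak.
√(4πDt) = 4.495 m, giving peak height M/(n_e·A·√(4πDt)) = 1.03/(0.45 × 7.75 × 4.495) = 0.06570 kg/m³.
(x−vt)²/(4Dt) = (1.4416)²/(4 × 0.0199 × 80.8) = 0.3231; exp(−0.3231) = 0.7239.
C = 0.06570 × 0.7239 = 0.0476 kg/m³.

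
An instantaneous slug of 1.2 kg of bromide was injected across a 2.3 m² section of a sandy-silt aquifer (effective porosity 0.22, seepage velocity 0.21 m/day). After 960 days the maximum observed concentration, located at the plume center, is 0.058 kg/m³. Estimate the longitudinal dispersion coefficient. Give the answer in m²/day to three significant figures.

0.139 m²/day

At the plume center C_max = M/(n_e·A·√(4πDt)), so D = M²/(4πt·(n_e·A·C_max)²).
n_e·A·C_max = 0.22 × 2.3 × 0.058 = 0.02935 kg/m.
D = 1.2²/(4π × 960 × 0.02935²) = 0.139 m²/day.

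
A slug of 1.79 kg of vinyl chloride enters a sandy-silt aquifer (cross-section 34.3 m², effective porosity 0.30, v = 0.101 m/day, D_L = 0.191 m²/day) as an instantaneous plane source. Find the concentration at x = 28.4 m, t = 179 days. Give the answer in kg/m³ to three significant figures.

For an instantaneous plane source, C(x,t) = M/(n_e·A·√(4πDt)) · exp(−(x−vt)²/(4Dt)), with n_e·A the pore (flow) area.
Plume center vt = 0.101 × 179 = 18.079 m, so the well at 28.4 m is 10.321 m downgradient of the peak.
√(4πDt) = 20.73 m, giving peak height M/(n_e·A·√(4πDt)) = 1.79/(0.30 × 34.3 × 20.73) = 0.008391 kg/m³.
(x−vt)²/(4Dt) = (10.321)²/(4 × 0.191 × 179) = 0.7789; exp(−0.7789) = 0.4589.
C = 0.008391 × 0.4589 = 0.00385 kg/m³.

0.00385 kg/m³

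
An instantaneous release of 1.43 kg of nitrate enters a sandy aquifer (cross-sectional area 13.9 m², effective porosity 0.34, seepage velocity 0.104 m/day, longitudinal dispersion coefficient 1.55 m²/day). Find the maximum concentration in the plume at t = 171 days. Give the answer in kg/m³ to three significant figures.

The peak of an instantaneous 1D plume sits at x = vt; there the Gaussian factor is 1 and C_max = M/(n_e·A·√(4πDt)), where n_e·A is the pore area the mass is dissolved in.
√(4πDt) = √(4π × 1.55 × 171) = 57.71 m, so C_max = 1.43/(0.34 × 13.9 × 57.71) = 0.00524 kg/m³.

0.00524 kg/m³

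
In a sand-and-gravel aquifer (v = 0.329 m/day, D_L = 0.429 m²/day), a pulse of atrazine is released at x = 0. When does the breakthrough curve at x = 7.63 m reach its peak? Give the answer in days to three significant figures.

19.6 days

For the 1D instantaneous-source solution, setting ∂C/∂t = 0 at fixed x gives v²t² + 2Dt − x² = 0, so t = (√(D² + v²x²) − D)/v².
√(D² + v²x²) = √(0.429² + 0.329² × 7.63²) = 2.547; v² = 0.108241.
t = (2.547 − 0.429)/0.108241 = 19.6 days (vs. the pure-advection estimate x/v = 23.2 d).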